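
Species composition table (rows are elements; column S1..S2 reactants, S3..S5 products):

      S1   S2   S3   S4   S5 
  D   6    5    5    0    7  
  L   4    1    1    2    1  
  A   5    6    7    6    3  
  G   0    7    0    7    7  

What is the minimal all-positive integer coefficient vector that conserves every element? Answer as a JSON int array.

D: 1·6+5·5 = 31 | 2·5+2·0+3·7 = 31
L: 1·4+5·1 = 9 | 2·1+2·2+3·1 = 9
A: 1·5+5·6 = 35 | 2·7+2·6+3·3 = 35
G: 1·0+5·7 = 35 | 2·0+2·7+3·7 = 35
gcd(1,5,2,2,3) = 1

Coefficients: [1, 5, 2, 2, 3]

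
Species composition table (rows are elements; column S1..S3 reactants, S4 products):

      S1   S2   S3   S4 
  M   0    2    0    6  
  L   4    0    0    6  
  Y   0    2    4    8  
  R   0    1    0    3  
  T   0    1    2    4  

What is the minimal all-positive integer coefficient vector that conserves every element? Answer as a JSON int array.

Coefficients: [3, 6, 1, 2]

M: 3·0+6·2+1·0 = 12 | 2·6 = 12
L: 3·4+6·0+1·0 = 12 | 2·6 = 12
Y: 3·0+6·2+1·4 = 16 | 2·8 = 16
R: 3·0+6·1+1·0 = 6 | 2·3 = 6
T: 3·0+6·1+1·2 = 8 | 2·4 = 8
gcd(3,6,1,2) = 1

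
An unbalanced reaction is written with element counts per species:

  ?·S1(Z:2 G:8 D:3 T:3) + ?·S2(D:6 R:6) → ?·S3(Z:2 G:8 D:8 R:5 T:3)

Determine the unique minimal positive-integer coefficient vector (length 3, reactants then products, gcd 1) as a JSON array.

Z: 6·2+5·0 = 12 | 6·2 = 12
G: 6·8+5·0 = 48 | 6·8 = 48
D: 6·3+5·6 = 48 | 6·8 = 48
R: 6·0+5·6 = 30 | 6·5 = 30
T: 6·3+5·0 = 18 | 6·3 = 18
gcd(6,5,6) = 1

Coefficients: [6, 5, 6]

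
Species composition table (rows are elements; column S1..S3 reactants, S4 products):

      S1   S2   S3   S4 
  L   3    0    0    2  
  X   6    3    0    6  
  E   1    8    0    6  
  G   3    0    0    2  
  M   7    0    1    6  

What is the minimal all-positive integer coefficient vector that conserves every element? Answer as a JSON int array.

Coefficients: [2, 2, 4, 3]

L: 2·3+2·0+4·0 = 6 | 3·2 = 6
X: 2·6+2·3+4·0 = 18 | 3·6 = 18
E: 2·1+2·8+4·0 = 18 | 3·6 = 18
G: 2·3+2·0+4·0 = 6 | 3·2 = 6
M: 2·7+2·0+4·1 = 18 | 3·6 = 18
gcd(2,2,4,3) = 1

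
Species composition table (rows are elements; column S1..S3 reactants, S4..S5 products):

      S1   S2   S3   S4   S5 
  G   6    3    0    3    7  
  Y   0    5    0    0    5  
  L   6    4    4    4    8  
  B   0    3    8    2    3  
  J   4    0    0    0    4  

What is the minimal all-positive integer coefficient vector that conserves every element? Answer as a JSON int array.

Coefficients: [6, 6, 1, 4, 6]

G: 6·6+6·3+1·0 = 54 | 4·3+6·7 = 54
Y: 6·0+6·5+1·0 = 30 | 4·0+6·5 = 30
L: 6·6+6·4+1·4 = 64 | 4·4+6·8 = 64
B: 6·0+6·3+1·8 = 26 | 4·2+6·3 = 26
J: 6·4+6·0+1·0 = 24 | 4·0+6·4 = 24
gcd(6,6,1,4,6) = 1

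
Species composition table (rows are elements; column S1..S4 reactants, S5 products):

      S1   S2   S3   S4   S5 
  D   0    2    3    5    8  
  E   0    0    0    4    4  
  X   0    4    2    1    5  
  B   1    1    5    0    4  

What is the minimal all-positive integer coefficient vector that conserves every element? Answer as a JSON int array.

Coefficients: [3, 3, 2, 4, 4]

D: 3·0+3·2+2·3+4·5 = 32 | 4·8 = 32
E: 3·0+3·0+2·0+4·4 = 16 | 4·4 = 16
X: 3·0+3·4+2·2+4·1 = 20 | 4·5 = 20
B: 3·1+3·1+2·5+4·0 = 16 | 4·4 = 16
gcd(3,3,2,4,4) = 1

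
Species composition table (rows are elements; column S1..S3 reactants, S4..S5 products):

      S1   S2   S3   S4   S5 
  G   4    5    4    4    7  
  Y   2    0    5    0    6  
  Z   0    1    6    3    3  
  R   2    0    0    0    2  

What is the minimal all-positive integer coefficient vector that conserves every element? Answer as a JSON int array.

Coefficients: [5, 3, 4, 4, 5]

G: 5·4+3·5+4·4 = 51 | 4·4+5·7 = 51
Y: 5·2+3·0+4·5 = 30 | 4·0+5·6 = 30
Z: 5·0+3·1+4·6 = 27 | 4·3+5·3 = 27
R: 5·2+3·0+4·0 = 10 | 4·0+5·2 = 10
gcd(5,3,4,4,5) = 1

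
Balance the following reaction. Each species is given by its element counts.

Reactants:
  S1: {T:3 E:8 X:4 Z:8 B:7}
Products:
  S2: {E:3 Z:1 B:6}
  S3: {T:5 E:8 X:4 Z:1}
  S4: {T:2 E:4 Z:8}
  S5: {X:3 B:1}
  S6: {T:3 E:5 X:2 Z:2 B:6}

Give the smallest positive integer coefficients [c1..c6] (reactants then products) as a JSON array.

Coefficients: [6, 5, 1, 5, 6, 1]

T: 6·3 = 18 | 5·0+1·5+5·2+6·0+1·3 = 18
E: 6·8 = 48 | 5·3+1·8+5·4+6·0+1·5 = 48
X: 6·4 = 24 | 5·0+1·4+5·0+6·3+1·2 = 24
Z: 6·8 = 48 | 5·1+1·1+5·8+6·0+1·2 = 48
B: 6·7 = 42 | 5·6+1·0+5·0+6·1+1·6 = 42
gcd(6,5,1,5,6,1) = 1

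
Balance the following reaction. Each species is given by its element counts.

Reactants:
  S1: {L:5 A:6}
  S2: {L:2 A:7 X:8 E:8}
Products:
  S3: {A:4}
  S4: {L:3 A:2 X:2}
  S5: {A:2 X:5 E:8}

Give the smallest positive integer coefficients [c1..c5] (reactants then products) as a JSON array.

L: 2·5+4·2 = 18 | 5·0+6·3+4·0 = 18
A: 2·6+4·7 = 40 | 5·4+6·2+4·2 = 40
X: 2·0+4·8 = 32 | 5·0+6·2+4·5 = 32
E: 2·0+4·8 = 32 | 5·0+6·0+4·8 = 32
gcd(2,4,5,6,4) = 1

Coefficients: [2, 4, 5, 6, 4]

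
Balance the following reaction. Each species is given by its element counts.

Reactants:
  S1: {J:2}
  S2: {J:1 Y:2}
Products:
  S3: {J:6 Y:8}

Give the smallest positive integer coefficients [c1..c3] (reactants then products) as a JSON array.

Coefficients: [1, 4, 1]

J: 1·2+4·1 = 6 | 1·6 = 6
Y: 1·0+4·2 = 8 | 1·8 = 8
gcd(1,4,1) = 1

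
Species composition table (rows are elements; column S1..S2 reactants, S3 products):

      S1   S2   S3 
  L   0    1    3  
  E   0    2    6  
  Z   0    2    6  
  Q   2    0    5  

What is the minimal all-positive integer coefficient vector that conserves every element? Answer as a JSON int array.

Coefficients: [5, 6, 2]

L: 5·0+6·1 = 6 | 2·3 = 6
E: 5·0+6·2 = 12 | 2·6 = 12
Z: 5·0+6·2 = 12 | 2·6 = 12
Q: 5·2+6·0 = 10 | 2·5 = 10
gcd(5,6,2) = 1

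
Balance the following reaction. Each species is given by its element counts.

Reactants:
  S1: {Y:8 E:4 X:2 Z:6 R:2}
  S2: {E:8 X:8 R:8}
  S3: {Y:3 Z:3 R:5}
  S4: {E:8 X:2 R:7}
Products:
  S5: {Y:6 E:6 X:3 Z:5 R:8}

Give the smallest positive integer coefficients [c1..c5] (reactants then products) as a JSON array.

Coefficients: [3, 1, 4, 2, 6]

Y: 3·8+1·0+4·3+2·0 = 36 | 6·6 = 36
E: 3·4+1·8+4·0+2·8 = 36 | 6·6 = 36
X: 3·2+1·8+4·0+2·2 = 18 | 6·3 = 18
Z: 3·6+1·0+4·3+2·0 = 30 | 6·5 = 30
R: 3·2+1·8+4·5+2·7 = 48 | 6·8 = 48
gcd(3,1,4,2,6) = 1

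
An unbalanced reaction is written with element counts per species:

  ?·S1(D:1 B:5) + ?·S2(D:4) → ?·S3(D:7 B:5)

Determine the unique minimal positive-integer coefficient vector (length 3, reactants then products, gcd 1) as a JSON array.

Coefficients: [2, 3, 2]

D: 2·1+3·4 = 14 | 2·7 = 14
B: 2·5+3·0 = 10 | 2·5 = 10
gcd(2,3,2) = 1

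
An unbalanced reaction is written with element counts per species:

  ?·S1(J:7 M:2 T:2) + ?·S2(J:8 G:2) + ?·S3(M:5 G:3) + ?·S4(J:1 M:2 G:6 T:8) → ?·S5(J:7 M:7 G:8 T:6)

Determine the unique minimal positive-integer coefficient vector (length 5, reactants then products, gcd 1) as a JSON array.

Coefficients: [2, 3, 6, 4, 6]

J: 2·7+3·8+6·0+4·1 = 42 | 6·7 = 42
M: 2·2+3·0+6·5+4·2 = 42 | 6·7 = 42
G: 2·0+3·2+6·3+4·6 = 48 | 6·8 = 48
T: 2·2+3·0+6·0+4·8 = 36 | 6·6 = 36
gcd(2,3,6,4,6) = 1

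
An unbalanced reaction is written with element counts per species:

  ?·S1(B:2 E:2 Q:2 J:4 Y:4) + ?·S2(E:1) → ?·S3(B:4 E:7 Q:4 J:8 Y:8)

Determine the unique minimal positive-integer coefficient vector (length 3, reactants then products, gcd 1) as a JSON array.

Coefficients: [2, 3, 1]

B: 2·2+3·0 = 4 | 1·4 = 4
E: 2·2+3·1 = 7 | 1·7 = 7
Q: 2·2+3·0 = 4 | 1·4 = 4
J: 2·4+3·0 = 8 | 1·8 = 8
Y: 2·4+3·0 = 8 | 1·8 = 8
gcd(2,3,1) = 1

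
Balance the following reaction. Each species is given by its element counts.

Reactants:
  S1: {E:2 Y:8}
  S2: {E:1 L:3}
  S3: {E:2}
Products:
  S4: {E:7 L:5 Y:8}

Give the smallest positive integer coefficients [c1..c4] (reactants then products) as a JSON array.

E: 3·2+5·1+5·2 = 21 | 3·7 = 21
L: 3·0+5·3+5·0 = 15 | 3·5 = 15
Y: 3·8+5·0+5·0 = 24 | 3·8 = 24
gcd(3,5,5,3) = 1

Coefficients: [3, 5, 5, 3]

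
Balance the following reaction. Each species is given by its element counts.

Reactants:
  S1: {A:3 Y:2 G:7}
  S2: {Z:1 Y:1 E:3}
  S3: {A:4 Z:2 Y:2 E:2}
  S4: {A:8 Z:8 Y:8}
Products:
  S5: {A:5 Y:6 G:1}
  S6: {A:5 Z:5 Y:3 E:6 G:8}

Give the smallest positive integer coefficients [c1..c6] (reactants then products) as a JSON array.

A: 5·3+6·0+3·4+1·8 = 35 | 3·5+4·5 = 35
Z: 5·0+6·1+3·2+1·8 = 20 | 3·0+4·5 = 20
Y: 5·2+6·1+3·2+1·8 = 30 | 3·6+4·3 = 30
E: 5·0+6·3+3·2+1·0 = 24 | 3·0+4·6 = 24
G: 5·7+6·0+3·0+1·0 = 35 | 3·1+4·8 = 35
gcd(5,6,3,1,3,4) = 1

Coefficients: [5, 6, 3, 1, 3, 4]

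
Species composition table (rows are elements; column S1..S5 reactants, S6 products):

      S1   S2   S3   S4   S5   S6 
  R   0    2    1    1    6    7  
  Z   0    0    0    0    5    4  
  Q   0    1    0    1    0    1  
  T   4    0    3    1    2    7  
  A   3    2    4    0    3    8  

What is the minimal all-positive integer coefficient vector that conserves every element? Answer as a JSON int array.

R: 2·0+1·2+5·1+4·1+4·6 = 35 | 5·7 = 35
Z: 2·0+1·0+5·0+4·0+4·5 = 20 | 5·4 = 20
Q: 2·0+1·1+5·0+4·1+4·0 = 5 | 5·1 = 5
T: 2·4+1·0+5·3+4·1+4·2 = 35 | 5·7 = 35
A: 2·3+1·2+5·4+4·0+4·3 = 40 | 5·8 = 40
gcd(2,1,5,4,4,5) = 1

Coefficients: [2, 1, 5, 4, 4, 5]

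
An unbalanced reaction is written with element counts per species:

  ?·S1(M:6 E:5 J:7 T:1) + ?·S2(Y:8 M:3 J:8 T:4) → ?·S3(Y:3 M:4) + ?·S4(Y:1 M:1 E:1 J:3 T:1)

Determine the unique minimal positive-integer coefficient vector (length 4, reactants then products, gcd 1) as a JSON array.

Y: 1·0+1·8 = 8 | 1·3+5·1 = 8
M: 1·6+1·3 = 9 | 1·4+5·1 = 9
E: 1·5+1·0 = 5 | 1·0+5·1 = 5
J: 1·7+1·8 = 15 | 1·0+5·3 = 15
T: 1·1+1·4 = 5 | 1·0+5·1 = 5
gcd(1,1,1,5) = 1

Coefficients: [1, 1, 1, 5]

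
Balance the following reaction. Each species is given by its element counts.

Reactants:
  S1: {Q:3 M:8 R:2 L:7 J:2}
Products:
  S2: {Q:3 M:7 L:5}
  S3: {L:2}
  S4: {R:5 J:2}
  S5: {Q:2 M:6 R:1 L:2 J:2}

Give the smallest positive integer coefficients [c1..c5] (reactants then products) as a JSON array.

Q: 4·3 = 12 | 2·3+6·0+1·0+3·2 = 12
M: 4·8 = 32 | 2·7+6·0+1·0+3·6 = 32
R: 4·2 = 8 | 2·0+6·0+1·5+3·1 = 8
L: 4·7 = 28 | 2·5+6·2+1·0+3·2 = 28
J: 4·2 = 8 | 2·0+6·0+1·2+3·2 = 8
gcd(4,2,6,1,3) = 1

Coefficients: [4, 2, 6, 1, 3]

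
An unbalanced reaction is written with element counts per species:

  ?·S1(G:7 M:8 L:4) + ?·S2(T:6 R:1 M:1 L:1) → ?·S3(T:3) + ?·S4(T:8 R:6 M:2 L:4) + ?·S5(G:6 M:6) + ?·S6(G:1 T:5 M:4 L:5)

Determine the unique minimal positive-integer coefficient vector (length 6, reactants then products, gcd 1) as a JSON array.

G: 2·7+6·0 = 14 | 6·0+1·0+2·6+2·1 = 14
T: 2·0+6·6 = 36 | 6·3+1·8+2·0+2·5 = 36
R: 2·0+6·1 = 6 | 6·0+1·6+2·0+2·0 = 6
M: 2·8+6·1 = 22 | 6·0+1·2+2·6+2·4 = 22
L: 2·4+6·1 = 14 | 6·0+1·4+2·0+2·5 = 14
gcd(2,6,6,1,2,2) = 1

Coefficients: [2, 6, 6, 1, 2, 2]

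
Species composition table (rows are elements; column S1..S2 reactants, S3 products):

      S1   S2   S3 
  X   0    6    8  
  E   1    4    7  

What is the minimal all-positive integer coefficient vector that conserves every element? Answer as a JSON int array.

X: 5·0+4·6 = 24 | 3·8 = 24
E: 5·1+4·4 = 21 | 3·7 = 21
gcd(5,4,3) = 1

Coefficients: [5, 4, 3]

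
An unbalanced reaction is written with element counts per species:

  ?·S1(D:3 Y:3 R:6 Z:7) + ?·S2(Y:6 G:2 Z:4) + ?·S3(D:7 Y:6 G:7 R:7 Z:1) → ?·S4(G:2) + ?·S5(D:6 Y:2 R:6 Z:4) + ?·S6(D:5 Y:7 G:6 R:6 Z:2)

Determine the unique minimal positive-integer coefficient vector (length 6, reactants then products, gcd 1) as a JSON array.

Coefficients: [2, 1, 6, 4, 3, 6]

D: 2·3+1·0+6·7 = 48 | 4·0+3·6+6·5 = 48
Y: 2·3+1·6+6·6 = 48 | 4·0+3·2+6·7 = 48
G: 2·0+1·2+6·7 = 44 | 4·2+3·0+6·6 = 44
R: 2·6+1·0+6·7 = 54 | 4·0+3·6+6·6 = 54
Z: 2·7+1·4+6·1 = 24 | 4·0+3·4+6·2 = 24
gcd(2,1,6,4,3,6) = 1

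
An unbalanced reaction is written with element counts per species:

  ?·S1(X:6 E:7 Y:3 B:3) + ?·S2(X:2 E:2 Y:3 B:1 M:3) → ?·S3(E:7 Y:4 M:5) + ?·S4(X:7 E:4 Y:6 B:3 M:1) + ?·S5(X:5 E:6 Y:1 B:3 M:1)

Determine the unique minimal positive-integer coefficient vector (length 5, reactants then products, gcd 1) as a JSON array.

Coefficients: [3, 3, 1, 2, 2]

X: 3·6+3·2 = 24 | 1·0+2·7+2·5 = 24
E: 3·7+3·2 = 27 | 1·7+2·4+2·6 = 27
Y: 3·3+3·3 = 18 | 1·4+2·6+2·1 = 18
B: 3·3+3·1 = 12 | 1·0+2·3+2·3 = 12
M: 3·0+3·3 = 9 | 1·5+2·1+2·1 = 9
gcd(3,3,1,2,2) = 1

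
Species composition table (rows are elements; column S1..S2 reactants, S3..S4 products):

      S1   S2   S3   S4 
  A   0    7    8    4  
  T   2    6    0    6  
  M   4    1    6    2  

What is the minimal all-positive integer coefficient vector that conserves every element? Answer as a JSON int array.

Coefficients: [3, 4, 1, 5]

A: 3·0+4·7 = 28 | 1·8+5·4 = 28
T: 3·2+4·6 = 30 | 1·0+5·6 = 30
M: 3·4+4·1 = 16 | 1·6+5·2 = 16
gcd(3,4,1,5) = 1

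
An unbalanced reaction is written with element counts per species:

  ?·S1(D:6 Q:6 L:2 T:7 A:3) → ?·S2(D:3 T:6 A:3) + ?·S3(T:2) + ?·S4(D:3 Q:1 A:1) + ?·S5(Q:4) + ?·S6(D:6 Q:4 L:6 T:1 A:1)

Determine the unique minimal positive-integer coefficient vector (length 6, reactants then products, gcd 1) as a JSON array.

Coefficients: [3, 2, 4, 2, 3, 1]

D: 3·6 = 18 | 2·3+4·0+2·3+3·0+1·6 = 18
Q: 3·6 = 18 | 2·0+4·0+2·1+3·4+1·4 = 18
L: 3·2 = 6 | 2·0+4·0+2·0+3·0+1·6 = 6
T: 3·7 = 21 | 2·6+4·2+2·0+3·0+1·1 = 21
A: 3·3 = 9 | 2·3+4·0+2·1+3·0+1·1 = 9
gcd(3,2,4,2,3,1) = 1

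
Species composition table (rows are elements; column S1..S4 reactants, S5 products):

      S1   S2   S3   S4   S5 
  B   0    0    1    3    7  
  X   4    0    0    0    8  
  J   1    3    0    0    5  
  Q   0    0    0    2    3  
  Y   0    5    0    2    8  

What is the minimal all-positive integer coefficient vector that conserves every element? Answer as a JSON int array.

Coefficients: [4, 2, 5, 3, 2]

B: 4·0+2·0+5·1+3·3 = 14 | 2·7 = 14
X: 4·4+2·0+5·0+3·0 = 16 | 2·8 = 16
J: 4·1+2·3+5·0+3·0 = 10 | 2·5 = 10
Q: 4·0+2·0+5·0+3·2 = 6 | 2·3 = 6
Y: 4·0+2·5+5·0+3·2 = 16 | 2·8 = 16
gcd(4,2,5,3,2) = 1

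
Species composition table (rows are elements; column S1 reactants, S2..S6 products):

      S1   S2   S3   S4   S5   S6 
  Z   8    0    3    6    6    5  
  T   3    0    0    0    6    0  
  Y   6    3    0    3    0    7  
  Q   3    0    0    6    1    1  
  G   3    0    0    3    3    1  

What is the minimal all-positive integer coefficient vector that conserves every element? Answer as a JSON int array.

Coefficients: [6, 3, 1, 2, 3, 3]

Z: 6·8 = 48 | 3·0+1·3+2·6+3·6+3·5 = 48
T: 6·3 = 18 | 3·0+1·0+2·0+3·6+3·0 = 18
Y: 6·6 = 36 | 3·3+1·0+2·3+3·0+3·7 = 36
Q: 6·3 = 18 | 3·0+1·0+2·6+3·1+3·1 = 18
G: 6·3 = 18 | 3·0+1·0+2·3+3·3+3·1 = 18
gcd(6,3,1,2,3,3) = 1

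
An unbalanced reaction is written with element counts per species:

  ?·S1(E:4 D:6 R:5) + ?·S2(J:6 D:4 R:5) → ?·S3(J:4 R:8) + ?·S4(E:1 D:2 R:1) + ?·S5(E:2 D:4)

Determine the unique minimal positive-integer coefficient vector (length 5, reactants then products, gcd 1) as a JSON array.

Coefficients: [4, 2, 3, 6, 5]

E: 4·4+2·0 = 16 | 3·0+6·1+5·2 = 16
J: 4·0+2·6 = 12 | 3·4+6·0+5·0 = 12
D: 4·6+2·4 = 32 | 3·0+6·2+5·4 = 32
R: 4·5+2·5 = 30 | 3·8+6·1+5·0 = 30
gcd(4,2,3,6,5) = 1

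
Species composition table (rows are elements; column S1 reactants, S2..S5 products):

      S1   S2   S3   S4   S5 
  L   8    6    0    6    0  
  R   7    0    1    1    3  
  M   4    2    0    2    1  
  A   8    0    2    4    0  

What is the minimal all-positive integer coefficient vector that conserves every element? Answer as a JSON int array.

L: 3·8 = 24 | 1·6+6·0+3·6+4·0 = 24
R: 3·7 = 21 | 1·0+6·1+3·1+4·3 = 21
M: 3·4 = 12 | 1·2+6·0+3·2+4·1 = 12
A: 3·8 = 24 | 1·0+6·2+3·4+4·0 = 24
gcd(3,1,6,3,4) = 1

Coefficients: [3, 1, 6, 3, 4]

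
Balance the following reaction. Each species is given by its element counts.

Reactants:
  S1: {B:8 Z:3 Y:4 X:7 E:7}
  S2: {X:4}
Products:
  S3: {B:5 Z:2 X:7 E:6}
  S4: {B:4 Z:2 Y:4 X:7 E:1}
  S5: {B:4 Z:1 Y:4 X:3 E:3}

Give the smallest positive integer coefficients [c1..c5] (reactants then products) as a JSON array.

Coefficients: [5, 4, 4, 2, 3]

B: 5·8+4·0 = 40 | 4·5+2·4+3·4 = 40
Z: 5·3+4·0 = 15 | 4·2+2·2+3·1 = 15
Y: 5·4+4·0 = 20 | 4·0+2·4+3·4 = 20
X: 5·7+4·4 = 51 | 4·7+2·7+3·3 = 51
E: 5·7+4·0 = 35 | 4·6+2·1+3·3 = 35
gcd(5,4,4,2,3) = 1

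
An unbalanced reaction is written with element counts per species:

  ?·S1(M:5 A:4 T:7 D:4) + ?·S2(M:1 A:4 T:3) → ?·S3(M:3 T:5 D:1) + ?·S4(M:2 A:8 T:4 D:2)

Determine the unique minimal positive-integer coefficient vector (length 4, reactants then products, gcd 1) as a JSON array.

Coefficients: [3, 5, 4, 4]

M: 3·5+5·1 = 20 | 4·3+4·2 = 20
A: 3·4+5·4 = 32 | 4·0+4·8 = 32
T: 3·7+5·3 = 36 | 4·5+4·4 = 36
D: 3·4+5·0 = 12 | 4·1+4·2 = 12
gcd(3,5,4,4) = 1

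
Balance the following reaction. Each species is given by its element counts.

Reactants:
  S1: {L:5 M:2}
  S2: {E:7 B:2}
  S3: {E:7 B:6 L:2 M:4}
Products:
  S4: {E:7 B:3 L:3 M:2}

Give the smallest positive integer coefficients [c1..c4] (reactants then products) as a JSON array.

E: 2·0+3·7+1·7 = 28 | 4·7 = 28
B: 2·0+3·2+1·6 = 12 | 4·3 = 12
L: 2·5+3·0+1·2 = 12 | 4·3 = 12
M: 2·2+3·0+1·4 = 8 | 4·2 = 8
gcd(2,3,1,4) = 1

Coefficients: [2, 3, 1, 4]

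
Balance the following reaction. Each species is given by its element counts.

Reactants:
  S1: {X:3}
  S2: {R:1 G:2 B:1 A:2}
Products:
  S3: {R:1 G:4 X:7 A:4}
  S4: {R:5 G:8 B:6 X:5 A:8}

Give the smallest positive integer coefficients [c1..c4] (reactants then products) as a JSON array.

Coefficients: [4, 6, 1, 1]

R: 4·0+6·1 = 6 | 1·1+1·5 = 6
G: 4·0+6·2 = 12 | 1·4+1·8 = 12
B: 4·0+6·1 = 6 | 1·0+1·6 = 6
X: 4·3+6·0 = 12 | 1·7+1·5 = 12
A: 4·0+6·2 = 12 | 1·4+1·8 = 12
gcd(4,6,1,1) = 1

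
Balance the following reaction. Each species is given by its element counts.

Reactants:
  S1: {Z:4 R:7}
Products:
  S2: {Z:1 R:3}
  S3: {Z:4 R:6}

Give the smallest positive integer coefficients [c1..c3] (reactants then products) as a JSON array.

Coefficients: [6, 4, 5]

Z: 6·4 = 24 | 4·1+5·4 = 24
R: 6·7 = 42 | 4·3+5·6 = 42
gcd(6,4,5) = 1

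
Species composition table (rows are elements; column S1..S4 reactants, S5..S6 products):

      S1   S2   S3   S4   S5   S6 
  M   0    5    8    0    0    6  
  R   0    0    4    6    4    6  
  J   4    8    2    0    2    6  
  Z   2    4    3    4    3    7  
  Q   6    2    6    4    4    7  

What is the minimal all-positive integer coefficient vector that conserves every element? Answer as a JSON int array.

M: 1·0+4·5+2·8+6·0 = 36 | 2·0+6·6 = 36
R: 1·0+4·0+2·4+6·6 = 44 | 2·4+6·6 = 44
J: 1·4+4·8+2·2+6·0 = 40 | 2·2+6·6 = 40
Z: 1·2+4·4+2·3+6·4 = 48 | 2·3+6·7 = 48
Q: 1·6+4·2+2·6+6·4 = 50 | 2·4+6·7 = 50
gcd(1,4,2,6,2,6) = 1

Coefficients: [1, 4, 2, 6, 2, 6]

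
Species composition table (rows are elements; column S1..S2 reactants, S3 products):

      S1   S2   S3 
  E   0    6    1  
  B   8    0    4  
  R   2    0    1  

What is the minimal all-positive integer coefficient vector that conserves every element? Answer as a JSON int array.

E: 3·0+1·6 = 6 | 6·1 = 6
B: 3·8+1·0 = 24 | 6·4 = 24
R: 3·2+1·0 = 6 | 6·1 = 6
gcd(3,1,6) = 1

Coefficients: [3, 1, 6]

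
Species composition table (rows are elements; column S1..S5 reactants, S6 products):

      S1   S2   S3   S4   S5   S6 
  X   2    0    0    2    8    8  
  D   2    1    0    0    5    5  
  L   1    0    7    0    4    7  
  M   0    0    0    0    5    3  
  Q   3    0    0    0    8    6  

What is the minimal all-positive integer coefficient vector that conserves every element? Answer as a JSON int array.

X: 2·2+6·0+3·0+6·2+3·8 = 40 | 5·8 = 40
D: 2·2+6·1+3·0+6·0+3·5 = 25 | 5·5 = 25
L: 2·1+6·0+3·7+6·0+3·4 = 35 | 5·7 = 35
M: 2·0+6·0+3·0+6·0+3·5 = 15 | 5·3 = 15
Q: 2·3+6·0+3·0+6·0+3·8 = 30 | 5·6 = 30
gcd(2,6,3,6,3,5) = 1

Coefficients: [2, 6, 3, 6, 3, 5]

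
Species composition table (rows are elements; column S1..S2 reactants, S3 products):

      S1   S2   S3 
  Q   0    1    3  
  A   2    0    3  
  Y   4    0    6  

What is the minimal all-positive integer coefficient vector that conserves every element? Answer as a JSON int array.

Q: 3·0+6·1 = 6 | 2·3 = 6
A: 3·2+6·0 = 6 | 2·3 = 6
Y: 3·4+6·0 = 12 | 2·6 = 12
gcd(3,6,2) = 1

Coefficients: [3, 6, 2]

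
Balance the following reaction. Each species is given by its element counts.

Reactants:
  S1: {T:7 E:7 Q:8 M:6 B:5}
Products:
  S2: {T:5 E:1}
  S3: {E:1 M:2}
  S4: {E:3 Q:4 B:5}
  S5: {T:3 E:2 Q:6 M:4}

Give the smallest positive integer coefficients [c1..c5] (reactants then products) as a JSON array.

Coefficients: [3, 3, 5, 3, 2]

T: 3·7 = 21 | 3·5+5·0+3·0+2·3 = 21
E: 3·7 = 21 | 3·1+5·1+3·3+2·2 = 21
Q: 3·8 = 24 | 3·0+5·0+3·4+2·6 = 24
M: 3·6 = 18 | 3·0+5·2+3·0+2·4 = 18
B: 3·5 = 15 | 3·0+5·0+3·5+2·0 = 15
gcd(3,3,5,3,2) = 1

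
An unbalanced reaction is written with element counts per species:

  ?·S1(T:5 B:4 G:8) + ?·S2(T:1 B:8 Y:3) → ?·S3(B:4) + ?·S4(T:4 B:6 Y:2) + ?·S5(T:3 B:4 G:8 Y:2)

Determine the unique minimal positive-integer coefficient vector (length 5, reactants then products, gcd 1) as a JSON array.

Coefficients: [5, 6, 6, 4, 5]

T: 5·5+6·1 = 31 | 6·0+4·4+5·3 = 31
B: 5·4+6·8 = 68 | 6·4+4·6+5·4 = 68
G: 5·8+6·0 = 40 | 6·0+4·0+5·8 = 40
Y: 5·0+6·3 = 18 | 6·0+4·2+5·2 = 18
gcd(5,6,6,4,5) = 1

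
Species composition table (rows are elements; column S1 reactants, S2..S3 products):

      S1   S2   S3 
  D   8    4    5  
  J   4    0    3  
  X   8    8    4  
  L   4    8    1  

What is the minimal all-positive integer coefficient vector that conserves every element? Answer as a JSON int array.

D: 3·8 = 24 | 1·4+4·5 = 24
J: 3·4 = 12 | 1·0+4·3 = 12
X: 3·8 = 24 | 1·8+4·4 = 24
L: 3·4 = 12 | 1·8+4·1 = 12
gcd(3,1,4) = 1

Coefficients: [3, 1, 4]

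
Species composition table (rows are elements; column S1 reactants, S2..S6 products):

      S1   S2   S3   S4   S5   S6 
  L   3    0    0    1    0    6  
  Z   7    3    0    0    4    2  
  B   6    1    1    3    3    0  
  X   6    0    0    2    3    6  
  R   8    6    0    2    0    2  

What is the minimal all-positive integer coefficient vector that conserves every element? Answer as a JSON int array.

Coefficients: [5, 5, 4, 3, 4, 2]

L: 5·3 = 15 | 5·0+4·0+3·1+4·0+2·6 = 15
Z: 5·7 = 35 | 5·3+4·0+3·0+4·4+2·2 = 35
B: 5·6 = 30 | 5·1+4·1+3·3+4·3+2·0 = 30
X: 5·6 = 30 | 5·0+4·0+3·2+4·3+2·6 = 30
R: 5·8 = 40 | 5·6+4·0+3·2+4·0+2·2 = 40
gcd(5,5,4,3,4,2) = 1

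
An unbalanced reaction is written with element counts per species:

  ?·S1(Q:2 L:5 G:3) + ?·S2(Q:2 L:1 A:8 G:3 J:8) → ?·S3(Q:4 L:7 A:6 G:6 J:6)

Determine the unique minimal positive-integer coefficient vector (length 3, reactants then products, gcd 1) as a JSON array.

Q: 5·2+3·2 = 16 | 4·4 = 16
L: 5·5+3·1 = 28 | 4·7 = 28
A: 5·0+3·8 = 24 | 4·6 = 24
G: 5·3+3·3 = 24 | 4·6 = 24
J: 5·0+3·8 = 24 | 4·6 = 24
gcd(5,3,4) = 1

Coefficients: [5, 3, 4]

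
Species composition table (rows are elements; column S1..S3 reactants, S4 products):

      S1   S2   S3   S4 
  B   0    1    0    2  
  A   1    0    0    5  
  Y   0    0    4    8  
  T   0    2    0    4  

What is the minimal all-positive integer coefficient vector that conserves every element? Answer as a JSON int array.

Coefficients: [5, 2, 2, 1]

B: 5·0+2·1+2·0 = 2 | 1·2 = 2
A: 5·1+2·0+2·0 = 5 | 1·5 = 5
Y: 5·0+2·0+2·4 = 8 | 1·8 = 8
T: 5·0+2·2+2·0 = 4 | 1·4 = 4
gcd(5,2,2,1) = 1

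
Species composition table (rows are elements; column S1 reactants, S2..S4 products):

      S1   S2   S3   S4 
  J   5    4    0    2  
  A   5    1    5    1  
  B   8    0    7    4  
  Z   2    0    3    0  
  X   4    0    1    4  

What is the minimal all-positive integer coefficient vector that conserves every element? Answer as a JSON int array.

J: 6·5 = 30 | 5·4+4·0+5·2 = 30
A: 6·5 = 30 | 5·1+4·5+5·1 = 30
B: 6·8 = 48 | 5·0+4·7+5·4 = 48
Z: 6·2 = 12 | 5·0+4·3+5·0 = 12
X: 6·4 = 24 | 5·0+4·1+5·4 = 24
gcd(6,5,4,5) = 1

Coefficients: [6, 5, 4, 5]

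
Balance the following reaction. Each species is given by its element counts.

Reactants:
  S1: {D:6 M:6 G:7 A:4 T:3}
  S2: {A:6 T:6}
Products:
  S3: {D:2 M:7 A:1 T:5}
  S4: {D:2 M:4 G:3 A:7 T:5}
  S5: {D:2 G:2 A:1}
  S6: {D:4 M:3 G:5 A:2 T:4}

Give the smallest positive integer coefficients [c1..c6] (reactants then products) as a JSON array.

D: 6·6+4·0 = 36 | 1·2+5·2+6·2+3·4 = 36
M: 6·6+4·0 = 36 | 1·7+5·4+6·0+3·3 = 36
G: 6·7+4·0 = 42 | 1·0+5·3+6·2+3·5 = 42
A: 6·4+4·6 = 48 | 1·1+5·7+6·1+3·2 = 48
T: 6·3+4·6 = 42 | 1·5+5·5+6·0+3·4 = 42
gcd(6,4,1,5,6,3) = 1

Coefficients: [6, 4, 1, 5, 6, 3]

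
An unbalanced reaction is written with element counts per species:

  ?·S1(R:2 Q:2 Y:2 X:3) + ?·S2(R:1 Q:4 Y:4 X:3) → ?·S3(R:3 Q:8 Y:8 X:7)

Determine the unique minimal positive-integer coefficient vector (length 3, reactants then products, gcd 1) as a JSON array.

R: 2·2+5·1 = 9 | 3·3 = 9
Q: 2·2+5·4 = 24 | 3·8 = 24
Y: 2·2+5·4 = 24 | 3·8 = 24
X: 2·3+5·3 = 21 | 3·7 = 21
gcd(2,5,3) = 1

Coefficients: [2, 5, 3]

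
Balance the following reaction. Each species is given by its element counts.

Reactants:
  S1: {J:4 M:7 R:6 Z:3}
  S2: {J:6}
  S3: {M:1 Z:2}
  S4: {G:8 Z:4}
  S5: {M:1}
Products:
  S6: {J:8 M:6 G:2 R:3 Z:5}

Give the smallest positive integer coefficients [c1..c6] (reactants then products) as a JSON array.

Coefficients: [2, 4, 5, 1, 5, 4]

J: 2·4+4·6+5·0+1·0+5·0 = 32 | 4·8 = 32
M: 2·7+4·0+5·1+1·0+5·1 = 24 | 4·6 = 24
G: 2·0+4·0+5·0+1·8+5·0 = 8 | 4·2 = 8
R: 2·6+4·0+5·0+1·0+5·0 = 12 | 4·3 = 12
Z: 2·3+4·0+5·2+1·4+5·0 = 20 | 4·5 = 20
gcd(2,4,5,1,5,4) = 1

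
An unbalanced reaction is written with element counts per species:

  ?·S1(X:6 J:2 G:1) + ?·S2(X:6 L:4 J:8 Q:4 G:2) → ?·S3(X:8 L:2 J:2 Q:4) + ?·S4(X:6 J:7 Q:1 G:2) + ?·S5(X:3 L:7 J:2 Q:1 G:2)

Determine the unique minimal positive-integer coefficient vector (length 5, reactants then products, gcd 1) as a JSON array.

Coefficients: [6, 5, 3, 6, 2]

X: 6·6+5·6 = 66 | 3·8+6·6+2·3 = 66
L: 6·0+5·4 = 20 | 3·2+6·0+2·7 = 20
J: 6·2+5·8 = 52 | 3·2+6·7+2·2 = 52
Q: 6·0+5·4 = 20 | 3·4+6·1+2·1 = 20
G: 6·1+5·2 = 16 | 3·0+6·2+2·2 = 16
gcd(6,5,3,6,2) = 1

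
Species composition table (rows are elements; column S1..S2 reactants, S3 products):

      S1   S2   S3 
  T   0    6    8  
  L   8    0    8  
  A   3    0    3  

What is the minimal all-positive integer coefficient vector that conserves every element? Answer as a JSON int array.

Coefficients: [3, 4, 3]

T: 3·0+4·6 = 24 | 3·8 = 24
L: 3·8+4·0 = 24 | 3·8 = 24
A: 3·3+4·0 = 9 | 3·3 = 9
gcd(3,4,3) = 1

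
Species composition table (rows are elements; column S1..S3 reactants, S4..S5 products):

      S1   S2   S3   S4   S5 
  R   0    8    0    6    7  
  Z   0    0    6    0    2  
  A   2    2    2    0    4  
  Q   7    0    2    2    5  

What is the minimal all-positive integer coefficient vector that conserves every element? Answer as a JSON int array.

Coefficients: [4, 6, 2, 1, 6]

R: 4·0+6·8+2·0 = 48 | 1·6+6·7 = 48
Z: 4·0+6·0+2·6 = 12 | 1·0+6·2 = 12
A: 4·2+6·2+2·2 = 24 | 1·0+6·4 = 24
Q: 4·7+6·0+2·2 = 32 | 1·2+6·5 = 32
gcd(4,6,2,1,6) = 1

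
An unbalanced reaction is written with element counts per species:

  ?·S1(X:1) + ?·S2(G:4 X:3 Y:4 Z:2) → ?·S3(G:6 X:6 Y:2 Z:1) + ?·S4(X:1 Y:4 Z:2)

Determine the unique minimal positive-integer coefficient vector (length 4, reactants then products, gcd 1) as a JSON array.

G: 5·0+3·4 = 12 | 2·6+2·0 = 12
X: 5·1+3·3 = 14 | 2·6+2·1 = 14
Y: 5·0+3·4 = 12 | 2·2+2·4 = 12
Z: 5·0+3·2 = 6 | 2·1+2·2 = 6
gcd(5,3,2,2) = 1

Coefficients: [5, 3, 2, 2]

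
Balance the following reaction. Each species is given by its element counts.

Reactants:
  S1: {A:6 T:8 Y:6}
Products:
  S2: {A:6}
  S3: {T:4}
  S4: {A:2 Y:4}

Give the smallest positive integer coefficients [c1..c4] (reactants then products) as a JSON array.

Coefficients: [2, 1, 4, 3]

A: 2·6 = 12 | 1·6+4·0+3·2 = 12
T: 2·8 = 16 | 1·0+4·4+3·0 = 16
Y: 2·6 = 12 | 1·0+4·0+3·4 = 12
gcd(2,1,4,3) = 1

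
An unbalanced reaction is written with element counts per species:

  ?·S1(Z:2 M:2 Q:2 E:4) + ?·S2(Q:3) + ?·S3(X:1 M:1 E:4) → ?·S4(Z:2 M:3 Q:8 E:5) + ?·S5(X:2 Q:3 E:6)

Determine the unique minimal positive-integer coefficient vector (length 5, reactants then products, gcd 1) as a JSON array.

X: 2·0+5·0+2·1 = 2 | 2·0+1·2 = 2
Z: 2·2+5·0+2·0 = 4 | 2·2+1·0 = 4
M: 2·2+5·0+2·1 = 6 | 2·3+1·0 = 6
Q: 2·2+5·3+2·0 = 19 | 2·8+1·3 = 19
E: 2·4+5·0+2·4 = 16 | 2·5+1·6 = 16
gcd(2,5,2,2,1) = 1

Coefficients: [2, 5, 2, 2, 1]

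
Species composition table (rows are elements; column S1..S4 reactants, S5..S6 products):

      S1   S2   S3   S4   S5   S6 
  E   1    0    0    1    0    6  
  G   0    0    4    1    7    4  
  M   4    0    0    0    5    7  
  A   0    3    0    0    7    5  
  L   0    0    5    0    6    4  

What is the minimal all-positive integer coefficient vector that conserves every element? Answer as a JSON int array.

E: 3·1+4·0+2·0+3·1 = 6 | 1·0+1·6 = 6
G: 3·0+4·0+2·4+3·1 = 11 | 1·7+1·4 = 11
M: 3·4+4·0+2·0+3·0 = 12 | 1·5+1·7 = 12
A: 3·0+4·3+2·0+3·0 = 12 | 1·7+1·5 = 12
L: 3·0+4·0+2·5+3·0 = 10 | 1·6+1·4 = 10
gcd(3,4,2,3,1,1) = 1

Coefficients: [3, 4, 2, 3, 1, 1]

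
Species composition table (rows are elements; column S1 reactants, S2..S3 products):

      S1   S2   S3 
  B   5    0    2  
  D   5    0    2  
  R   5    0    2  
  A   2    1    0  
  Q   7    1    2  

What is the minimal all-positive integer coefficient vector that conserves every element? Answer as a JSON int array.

B: 2·5 = 10 | 4·0+5·2 = 10
D: 2·5 = 10 | 4·0+5·2 = 10
R: 2·5 = 10 | 4·0+5·2 = 10
A: 2·2 = 4 | 4·1+5·0 = 4
Q: 2·7 = 14 | 4·1+5·2 = 14
gcd(2,4,5) = 1

Coefficients: [2, 4, 5]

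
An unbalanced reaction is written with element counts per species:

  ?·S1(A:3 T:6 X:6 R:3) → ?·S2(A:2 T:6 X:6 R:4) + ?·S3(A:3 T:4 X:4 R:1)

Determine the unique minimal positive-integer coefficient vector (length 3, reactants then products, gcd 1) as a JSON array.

A: 5·3 = 15 | 3·2+3·3 = 15
T: 5·6 = 30 | 3·6+3·4 = 30
X: 5·6 = 30 | 3·6+3·4 = 30
R: 5·3 = 15 | 3·4+3·1 = 15
gcd(5,3,3) = 1

Coefficients: [5, 3, 3]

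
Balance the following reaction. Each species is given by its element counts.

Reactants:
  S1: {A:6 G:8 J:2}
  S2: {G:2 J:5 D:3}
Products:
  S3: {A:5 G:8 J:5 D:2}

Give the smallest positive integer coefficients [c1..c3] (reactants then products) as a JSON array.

Coefficients: [5, 4, 6]

A: 5·6+4·0 = 30 | 6·5 = 30
G: 5·8+4·2 = 48 | 6·8 = 48
J: 5·2+4·5 = 30 | 6·5 = 30
D: 5·0+4·3 = 12 | 6·2 = 12
gcd(5,4,6) = 1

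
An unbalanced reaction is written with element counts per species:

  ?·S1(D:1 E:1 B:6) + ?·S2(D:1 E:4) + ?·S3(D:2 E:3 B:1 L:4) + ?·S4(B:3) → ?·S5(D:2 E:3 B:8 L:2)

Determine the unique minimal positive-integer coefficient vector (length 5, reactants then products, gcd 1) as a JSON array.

D: 5·1+1·1+3·2+5·0 = 12 | 6·2 = 12
E: 5·1+1·4+3·3+5·0 = 18 | 6·3 = 18
B: 5·6+1·0+3·1+5·3 = 48 | 6·8 = 48
L: 5·0+1·0+3·4+5·0 = 12 | 6·2 = 12
gcd(5,1,3,5,6) = 1

Coefficients: [5, 1, 3, 5, 6]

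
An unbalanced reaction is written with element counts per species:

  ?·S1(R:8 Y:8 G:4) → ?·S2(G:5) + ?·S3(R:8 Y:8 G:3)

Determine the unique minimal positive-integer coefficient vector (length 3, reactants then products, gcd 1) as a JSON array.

R: 5·8 = 40 | 1·0+5·8 = 40
Y: 5·8 = 40 | 1·0+5·8 = 40
G: 5·4 = 20 | 1·5+5·3 = 20
gcd(5,1,5) = 1

Coefficients: [5, 1, 5]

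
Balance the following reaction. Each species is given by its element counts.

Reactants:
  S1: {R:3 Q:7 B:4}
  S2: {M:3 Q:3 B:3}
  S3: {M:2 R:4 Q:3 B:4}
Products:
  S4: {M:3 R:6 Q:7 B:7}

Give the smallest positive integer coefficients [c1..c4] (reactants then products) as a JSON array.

M: 2·0+1·3+6·2 = 15 | 5·3 = 15
R: 2·3+1·0+6·4 = 30 | 5·6 = 30
Q: 2·7+1·3+6·3 = 35 | 5·7 = 35
B: 2·4+1·3+6·4 = 35 | 5·7 = 35
gcd(2,1,6,5) = 1

Coefficients: [2, 1, 6, 5]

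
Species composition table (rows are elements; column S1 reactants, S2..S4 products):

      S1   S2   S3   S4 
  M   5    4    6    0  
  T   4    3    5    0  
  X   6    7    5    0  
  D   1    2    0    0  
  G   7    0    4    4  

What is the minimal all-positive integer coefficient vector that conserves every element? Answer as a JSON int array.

M: 4·5 = 20 | 2·4+2·6+5·0 = 20
T: 4·4 = 16 | 2·3+2·5+5·0 = 16
X: 4·6 = 24 | 2·7+2·5+5·0 = 24
D: 4·1 = 4 | 2·2+2·0+5·0 = 4
G: 4·7 = 28 | 2·0+2·4+5·4 = 28
gcd(4,2,2,5) = 1

Coefficients: [4, 2, 2, 5]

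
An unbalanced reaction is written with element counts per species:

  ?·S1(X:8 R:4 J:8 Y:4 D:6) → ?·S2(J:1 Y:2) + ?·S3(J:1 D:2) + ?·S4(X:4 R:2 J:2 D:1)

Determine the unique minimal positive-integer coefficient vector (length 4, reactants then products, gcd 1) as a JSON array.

Coefficients: [1, 2, 2, 2]

X: 1·8 = 8 | 2·0+2·0+2·4 = 8
R: 1·4 = 4 | 2·0+2·0+2·2 = 4
J: 1·8 = 8 | 2·1+2·1+2·2 = 8
Y: 1·4 = 4 | 2·2+2·0+2·0 = 4
D: 1·6 = 6 | 2·0+2·2+2·1 = 6
gcd(1,2,2,2) = 1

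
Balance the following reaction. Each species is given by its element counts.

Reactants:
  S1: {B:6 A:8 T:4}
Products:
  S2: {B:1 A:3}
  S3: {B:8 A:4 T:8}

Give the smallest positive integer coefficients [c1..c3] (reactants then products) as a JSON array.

B: 2·6 = 12 | 4·1+1·8 = 12
A: 2·8 = 16 | 4·3+1·4 = 16
T: 2·4 = 8 | 4·0+1·8 = 8
gcd(2,4,1) = 1

Coefficients: [2, 4, 1]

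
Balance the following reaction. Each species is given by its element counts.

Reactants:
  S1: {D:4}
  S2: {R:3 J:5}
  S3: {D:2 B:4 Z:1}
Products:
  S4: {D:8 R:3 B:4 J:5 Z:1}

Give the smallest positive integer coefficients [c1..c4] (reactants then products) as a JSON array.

D: 3·4+2·0+2·2 = 16 | 2·8 = 16
R: 3·0+2·3+2·0 = 6 | 2·3 = 6
B: 3·0+2·0+2·4 = 8 | 2·4 = 8
J: 3·0+2·5+2·0 = 10 | 2·5 = 10
Z: 3·0+2·0+2·1 = 2 | 2·1 = 2
gcd(3,2,2,2) = 1

Coefficients: [3, 2, 2, 2]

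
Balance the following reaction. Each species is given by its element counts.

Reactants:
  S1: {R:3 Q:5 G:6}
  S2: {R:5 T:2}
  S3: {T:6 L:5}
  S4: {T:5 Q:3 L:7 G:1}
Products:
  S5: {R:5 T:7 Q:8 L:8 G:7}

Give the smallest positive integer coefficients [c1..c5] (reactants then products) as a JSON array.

Coefficients: [5, 2, 1, 5, 5]

R: 5·3+2·5+1·0+5·0 = 25 | 5·5 = 25
T: 5·0+2·2+1·6+5·5 = 35 | 5·7 = 35
Q: 5·5+2·0+1·0+5·3 = 40 | 5·8 = 40
L: 5·0+2·0+1·5+5·7 = 40 | 5·8 = 40
G: 5·6+2·0+1·0+5·1 = 35 | 5·7 = 35
gcd(5,2,1,5,5) = 1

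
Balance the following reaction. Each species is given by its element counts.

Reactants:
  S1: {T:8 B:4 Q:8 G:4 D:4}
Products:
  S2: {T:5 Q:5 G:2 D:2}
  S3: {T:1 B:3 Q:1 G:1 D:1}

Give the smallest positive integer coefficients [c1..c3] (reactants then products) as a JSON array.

Coefficients: [3, 4, 4]

T: 3·8 = 24 | 4·5+4·1 = 24
B: 3·4 = 12 | 4·0+4·3 = 12
Q: 3·8 = 24 | 4·5+4·1 = 24
G: 3·4 = 12 | 4·2+4·1 = 12
D: 3·4 = 12 | 4·2+4·1 = 12
gcd(3,4,4) = 1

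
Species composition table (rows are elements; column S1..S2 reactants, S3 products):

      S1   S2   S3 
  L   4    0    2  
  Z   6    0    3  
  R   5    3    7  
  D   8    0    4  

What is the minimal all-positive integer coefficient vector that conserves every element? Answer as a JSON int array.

L: 1·4+3·0 = 4 | 2·2 = 4
Z: 1·6+3·0 = 6 | 2·3 = 6
R: 1·5+3·3 = 14 | 2·7 = 14
D: 1·8+3·0 = 8 | 2·4 = 8
gcd(1,3,2) = 1

Coefficients: [1, 3, 2]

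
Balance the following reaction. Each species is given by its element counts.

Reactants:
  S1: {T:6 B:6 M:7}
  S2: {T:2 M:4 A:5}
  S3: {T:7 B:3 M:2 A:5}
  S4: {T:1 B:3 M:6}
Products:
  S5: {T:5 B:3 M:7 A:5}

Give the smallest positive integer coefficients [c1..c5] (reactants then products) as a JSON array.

T: 2·6+5·2+1·7+1·1 = 30 | 6·5 = 30
B: 2·6+5·0+1·3+1·3 = 18 | 6·3 = 18
M: 2·7+5·4+1·2+1·6 = 42 | 6·7 = 42
A: 2·0+5·5+1·5+1·0 = 30 | 6·5 = 30
gcd(2,5,1,1,6) = 1

Coefficients: [2, 5, 1, 1, 6]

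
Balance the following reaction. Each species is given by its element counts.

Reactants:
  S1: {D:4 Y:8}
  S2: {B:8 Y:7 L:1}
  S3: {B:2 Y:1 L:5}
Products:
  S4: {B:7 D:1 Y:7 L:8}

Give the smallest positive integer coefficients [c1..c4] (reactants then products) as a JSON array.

B: 1·0+2·8+6·2 = 28 | 4·7 = 28
D: 1·4+2·0+6·0 = 4 | 4·1 = 4
Y: 1·8+2·7+6·1 = 28 | 4·7 = 28
L: 1·0+2·1+6·5 = 32 | 4·8 = 32
gcd(1,2,6,4) = 1

Coefficients: [1, 2, 6, 4]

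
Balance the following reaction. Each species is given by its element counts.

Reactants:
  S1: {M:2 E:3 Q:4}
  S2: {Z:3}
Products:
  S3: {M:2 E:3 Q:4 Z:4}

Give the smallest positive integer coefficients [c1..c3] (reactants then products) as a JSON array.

M: 3·2+4·0 = 6 | 3·2 = 6
E: 3·3+4·0 = 9 | 3·3 = 9
Q: 3·4+4·0 = 12 | 3·4 = 12
Z: 3·0+4·3 = 12 | 3·4 = 12
gcd(3,4,3) = 1

Coefficients: [3, 4, 3]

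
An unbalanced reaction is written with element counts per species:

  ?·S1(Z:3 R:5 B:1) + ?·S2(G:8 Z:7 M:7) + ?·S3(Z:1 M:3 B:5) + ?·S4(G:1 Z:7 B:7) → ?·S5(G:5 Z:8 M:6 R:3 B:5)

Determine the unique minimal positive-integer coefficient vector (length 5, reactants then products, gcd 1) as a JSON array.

G: 3·0+3·8+3·0+1·1 = 25 | 5·5 = 25
Z: 3·3+3·7+3·1+1·7 = 40 | 5·8 = 40
M: 3·0+3·7+3·3+1·0 = 30 | 5·6 = 30
R: 3·5+3·0+3·0+1·0 = 15 | 5·3 = 15
B: 3·1+3·0+3·5+1·7 = 25 | 5·5 = 25
gcd(3,3,3,1,5) = 1

Coefficients: [3, 3, 3, 1, 5]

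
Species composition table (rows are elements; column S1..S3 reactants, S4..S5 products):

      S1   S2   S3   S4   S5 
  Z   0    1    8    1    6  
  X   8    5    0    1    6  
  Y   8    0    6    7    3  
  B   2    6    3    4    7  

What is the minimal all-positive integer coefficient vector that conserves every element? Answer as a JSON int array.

Coefficients: [1, 6, 4, 2, 6]

Z: 1·0+6·1+4·8 = 38 | 2·1+6·6 = 38
X: 1·8+6·5+4·0 = 38 | 2·1+6·6 = 38
Y: 1·8+6·0+4·6 = 32 | 2·7+6·3 = 32
B: 1·2+6·6+4·3 = 50 | 2·4+6·7 = 50
gcd(1,6,4,2,6) = 1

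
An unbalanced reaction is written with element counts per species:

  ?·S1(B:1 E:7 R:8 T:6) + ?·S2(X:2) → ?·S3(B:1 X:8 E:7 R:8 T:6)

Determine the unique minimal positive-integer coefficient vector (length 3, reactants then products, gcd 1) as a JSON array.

Coefficients: [1, 4, 1]

B: 1·1+4·0 = 1 | 1·1 = 1
X: 1·0+4·2 = 8 | 1·8 = 8
E: 1·7+4·0 = 7 | 1·7 = 7
R: 1·8+4·0 = 8 | 1·8 = 8
T: 1·6+4·0 = 6 | 1·6 = 6
gcd(1,4,1) = 1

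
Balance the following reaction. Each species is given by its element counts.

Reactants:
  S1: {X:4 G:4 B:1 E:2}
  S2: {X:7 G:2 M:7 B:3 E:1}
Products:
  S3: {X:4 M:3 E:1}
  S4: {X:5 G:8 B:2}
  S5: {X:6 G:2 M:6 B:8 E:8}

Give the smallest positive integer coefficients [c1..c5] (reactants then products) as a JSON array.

Coefficients: [5, 3, 5, 3, 1]

X: 5·4+3·7 = 41 | 5·4+3·5+1·6 = 41
G: 5·4+3·2 = 26 | 5·0+3·8+1·2 = 26
M: 5·0+3·7 = 21 | 5·3+3·0+1·6 = 21
B: 5·1+3·3 = 14 | 5·0+3·2+1·8 = 14
E: 5·2+3·1 = 13 | 5·1+3·0+1·8 = 13
gcd(5,3,5,3,1) = 1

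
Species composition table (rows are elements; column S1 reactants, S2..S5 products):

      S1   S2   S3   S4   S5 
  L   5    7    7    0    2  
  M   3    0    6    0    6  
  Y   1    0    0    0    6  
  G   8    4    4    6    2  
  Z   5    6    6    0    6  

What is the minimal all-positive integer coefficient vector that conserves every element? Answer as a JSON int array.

Coefficients: [6, 2, 2, 5, 1]

L: 6·5 = 30 | 2·7+2·7+5·0+1·2 = 30
M: 6·3 = 18 | 2·0+2·6+5·0+1·6 = 18
Y: 6·1 = 6 | 2·0+2·0+5·0+1·6 = 6
G: 6·8 = 48 | 2·4+2·4+5·6+1·2 = 48
Z: 6·5 = 30 | 2·6+2·6+5·0+1·6 = 30
gcd(6,2,2,5,1) = 1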